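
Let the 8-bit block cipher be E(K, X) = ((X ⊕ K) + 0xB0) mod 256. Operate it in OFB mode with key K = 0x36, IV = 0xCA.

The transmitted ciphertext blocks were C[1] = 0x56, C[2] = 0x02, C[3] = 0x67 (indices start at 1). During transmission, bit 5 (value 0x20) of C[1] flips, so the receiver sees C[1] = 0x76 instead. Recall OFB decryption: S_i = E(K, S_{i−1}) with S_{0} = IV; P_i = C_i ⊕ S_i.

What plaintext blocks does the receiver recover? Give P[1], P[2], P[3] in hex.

P[1] = 0xDA, P[2] = 0x48, P[3] = 0x4B

Only C[1] changed, to 0x76. In OFB, a change in C_i flips the same bit in P_i only; the keystream is unaffected. Decrypting the received ciphertext:
P[1]: S = E(K, 0xCA) = 0xAC; 0x76 ⊕ 0xAC = 0xDA.
P[2]: S = E(K, 0xAC) = 0x4A; 0x02 ⊕ 0x4A = 0x48.
P[3]: S = E(K, 0x4A) = 0x2C; 0x67 ⊕ 0x2C = 0x4B.
Blocks that differ from the original plaintext: P[1].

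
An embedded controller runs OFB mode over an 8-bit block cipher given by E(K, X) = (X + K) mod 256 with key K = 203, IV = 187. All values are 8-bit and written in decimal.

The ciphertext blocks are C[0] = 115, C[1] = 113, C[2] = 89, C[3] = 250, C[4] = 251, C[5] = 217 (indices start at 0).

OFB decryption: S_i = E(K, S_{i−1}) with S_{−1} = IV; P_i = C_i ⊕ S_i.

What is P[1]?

P[1] = 32

P[0]: S = E(K, 187) = 134; 115 ⊕ 134 = 245.
P[1]: S = E(K, 134) = 81; 113 ⊕ 81 = 32.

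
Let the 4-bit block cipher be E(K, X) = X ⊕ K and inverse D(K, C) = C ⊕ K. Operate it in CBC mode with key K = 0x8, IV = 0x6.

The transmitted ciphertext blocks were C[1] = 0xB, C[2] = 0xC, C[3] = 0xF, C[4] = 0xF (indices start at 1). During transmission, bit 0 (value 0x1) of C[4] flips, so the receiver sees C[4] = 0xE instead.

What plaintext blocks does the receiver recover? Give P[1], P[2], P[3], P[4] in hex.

P[1] = 0x5, P[2] = 0xF, P[3] = 0xB, P[4] = 0x9

CBC decryption: P_i = D(K, C_i) ⊕ C_{i−1}, with C_{0} = IV.
Only C[4] changed, to 0xE. In CBC, a change in C_i garbles P_i and flips the same bit in P_{i+1}. Decrypting the received ciphertext:
P[1]: D(K, 0xB) = 0x3; 0x3 ⊕ 0x6 = 0x5.
P[2]: D(K, 0xC) = 0x4; 0x4 ⊕ 0xB = 0xF.
P[3]: D(K, 0xF) = 0x7; 0x7 ⊕ 0xC = 0xB.
P[4]: D(K, 0xE) = 0x6; 0x6 ⊕ 0xF = 0x9.
Blocks that differ from the original plaintext: P[4].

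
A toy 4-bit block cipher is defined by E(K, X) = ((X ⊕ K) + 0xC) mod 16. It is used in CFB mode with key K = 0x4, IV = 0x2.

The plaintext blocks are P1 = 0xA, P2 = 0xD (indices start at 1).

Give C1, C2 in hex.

CFB encryption: C_i = P_i ⊕ E(K, C_{i−1}), with C_{0} = IV.
C1: E(K, 0x2) = 0x2; 0xA ⊕ 0x2 = 0x8.
C2: E(K, 0x8) = 0x8; 0xD ⊕ 0x8 = 0x5.

C1 = 0x8, C2 = 0x5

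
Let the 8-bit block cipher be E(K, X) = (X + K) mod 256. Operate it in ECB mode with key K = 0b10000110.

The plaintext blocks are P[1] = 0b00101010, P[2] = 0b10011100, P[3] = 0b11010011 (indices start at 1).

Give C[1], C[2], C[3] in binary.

C[1] = 0b10110000, C[2] = 0b00100010, C[3] = 0b01011001

ECB encryption: C_i = E(K, P_i).
C[1]: E(K, 0b00101010) = 0b10110000.
C[2]: E(K, 0b10011100) = 0b00100010.
C[3]: E(K, 0b11010011) = 0b01011001.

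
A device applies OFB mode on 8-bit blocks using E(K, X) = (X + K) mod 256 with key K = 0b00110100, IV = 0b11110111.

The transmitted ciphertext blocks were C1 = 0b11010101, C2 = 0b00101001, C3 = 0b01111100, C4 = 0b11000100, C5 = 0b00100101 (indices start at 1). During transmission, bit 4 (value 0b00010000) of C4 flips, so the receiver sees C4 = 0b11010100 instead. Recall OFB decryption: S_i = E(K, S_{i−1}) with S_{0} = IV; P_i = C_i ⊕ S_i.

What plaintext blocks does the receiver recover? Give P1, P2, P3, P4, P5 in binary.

P1 = 0b11111110, P2 = 0b01110110, P3 = 0b11101111, P4 = 0b00010011, P5 = 0b11011110

Only C4 changed, to 0b11010100. In OFB, a change in C_i flips the same bit in P_i only; the keystream is unaffected. Decrypting the received ciphertext:
P1: S = E(K, 0b11110111) = 0b00101011; 0b11010101 ⊕ 0b00101011 = 0b11111110.
P2: S = E(K, 0b00101011) = 0b01011111; 0b00101001 ⊕ 0b01011111 = 0b01110110.
P3: S = E(K, 0b01011111) = 0b10010011; 0b01111100 ⊕ 0b10010011 = 0b11101111.
P4: S = E(K, 0b10010011) = 0b11000111; 0b11010100 ⊕ 0b11000111 = 0b00010011.
P5: S = E(K, 0b11000111) = 0b11111011; 0b00100101 ⊕ 0b11111011 = 0b11011110.
Blocks that differ from the original plaintext: P4.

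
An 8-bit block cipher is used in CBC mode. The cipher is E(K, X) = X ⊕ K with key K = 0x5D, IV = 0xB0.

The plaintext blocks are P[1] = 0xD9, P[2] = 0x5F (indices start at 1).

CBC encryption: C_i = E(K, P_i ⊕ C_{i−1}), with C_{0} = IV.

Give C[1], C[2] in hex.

C[1]: P[1] ⊕ 0xB0 = 0x69; E(K, 0x69) = 0x34.
C[2]: P[2] ⊕ 0x34 = 0x6B; E(K, 0x6B) = 0x36.

C[1] = 0x34, C[2] = 0x36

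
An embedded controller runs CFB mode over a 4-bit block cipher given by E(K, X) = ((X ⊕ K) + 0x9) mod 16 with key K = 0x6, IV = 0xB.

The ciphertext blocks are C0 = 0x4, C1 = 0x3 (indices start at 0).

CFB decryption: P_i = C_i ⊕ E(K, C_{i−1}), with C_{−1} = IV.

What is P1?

P1: E(K, 0x4) = 0xB; 0x3 ⊕ 0xB = 0x8.

P1 = 0x8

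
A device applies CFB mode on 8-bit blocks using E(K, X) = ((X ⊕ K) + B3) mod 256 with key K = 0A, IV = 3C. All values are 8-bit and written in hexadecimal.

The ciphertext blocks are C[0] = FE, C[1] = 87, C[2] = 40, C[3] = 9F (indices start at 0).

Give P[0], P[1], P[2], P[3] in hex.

P[0] = 17, P[1] = 20, P[2] = 00, P[3] = 62

CFB decryption: P_i = C_i ⊕ E(K, C_{i−1}), with C_{−1} = IV.
P[0]: E(K, 3C) = E9; FE ⊕ E9 = 17.
P[1]: E(K, FE) = A7; 87 ⊕ A7 = 20.
P[2]: E(K, 87) = 40; 40 ⊕ 40 = 00.
P[3]: E(K, 40) = FD; 9F ⊕ FD = 62.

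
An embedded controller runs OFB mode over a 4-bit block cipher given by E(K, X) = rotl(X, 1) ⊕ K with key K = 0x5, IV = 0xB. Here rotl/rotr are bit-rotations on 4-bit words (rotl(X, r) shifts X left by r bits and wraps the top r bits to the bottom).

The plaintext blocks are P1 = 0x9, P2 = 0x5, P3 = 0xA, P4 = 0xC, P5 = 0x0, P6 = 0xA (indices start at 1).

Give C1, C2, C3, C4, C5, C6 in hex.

C1 = 0xB, C2 = 0x4, C3 = 0xD, C4 = 0x7, C5 = 0x2, C6 = 0xB

OFB encryption: S_i = E(K, S_{i−1}) with S_{0} = IV; C_i = P_i ⊕ S_i.
C1: S = E(K, 0xB) = 0x2; 0x9 ⊕ 0x2 = 0xB.
C2: S = E(K, 0x2) = 0x1; 0x5 ⊕ 0x1 = 0x4.
C3: S = E(K, 0x1) = 0x7; 0xA ⊕ 0x7 = 0xD.
C4: S = E(K, 0x7) = 0xB; 0xC ⊕ 0xB = 0x7.
C5: S = E(K, 0xB) = 0x2; 0x0 ⊕ 0x2 = 0x2.
C6: S = E(K, 0x2) = 0x1; 0xA ⊕ 0x1 = 0xB.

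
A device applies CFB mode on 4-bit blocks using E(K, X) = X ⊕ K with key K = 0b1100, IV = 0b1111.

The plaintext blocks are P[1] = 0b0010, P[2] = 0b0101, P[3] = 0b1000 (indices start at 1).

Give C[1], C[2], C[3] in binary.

C[1] = 0b0001, C[2] = 0b1000, C[3] = 0b1100

CFB encryption: C_i = P_i ⊕ E(K, C_{i−1}), with C_{0} = IV.
C[1]: E(K, 0b1111) = 0b0011; 0b0010 ⊕ 0b0011 = 0b0001.
C[2]: E(K, 0b0001) = 0b1101; 0b0101 ⊕ 0b1101 = 0b1000.
C[3]: E(K, 0b1000) = 0b0100; 0b1000 ⊕ 0b0100 = 0b1100.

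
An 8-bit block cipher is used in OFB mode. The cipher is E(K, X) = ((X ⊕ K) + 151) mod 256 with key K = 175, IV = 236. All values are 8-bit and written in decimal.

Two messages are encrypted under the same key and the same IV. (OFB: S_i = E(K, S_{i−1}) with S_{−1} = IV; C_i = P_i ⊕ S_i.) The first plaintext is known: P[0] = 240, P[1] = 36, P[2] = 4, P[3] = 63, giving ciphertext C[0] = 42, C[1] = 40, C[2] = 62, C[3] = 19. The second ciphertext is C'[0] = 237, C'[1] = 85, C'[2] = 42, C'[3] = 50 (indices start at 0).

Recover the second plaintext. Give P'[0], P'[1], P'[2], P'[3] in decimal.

In OFB with a reused IV, both messages share the same keystream S_i, so C_i ⊕ C'_i = P_i ⊕ P'_i and thus P'_i = P_i ⊕ C_i ⊕ C'_i.
P'[0]: 240 ⊕ 42 ⊕ 237 = 55.
P'[1]: 36 ⊕ 40 ⊕ 85 = 89.
P'[2]: 4 ⊕ 62 ⊕ 42 = 16.
P'[3]: 63 ⊕ 19 ⊕ 50 = 30.

P'[0] = 55, P'[1] = 89, P'[2] = 16, P'[3] = 30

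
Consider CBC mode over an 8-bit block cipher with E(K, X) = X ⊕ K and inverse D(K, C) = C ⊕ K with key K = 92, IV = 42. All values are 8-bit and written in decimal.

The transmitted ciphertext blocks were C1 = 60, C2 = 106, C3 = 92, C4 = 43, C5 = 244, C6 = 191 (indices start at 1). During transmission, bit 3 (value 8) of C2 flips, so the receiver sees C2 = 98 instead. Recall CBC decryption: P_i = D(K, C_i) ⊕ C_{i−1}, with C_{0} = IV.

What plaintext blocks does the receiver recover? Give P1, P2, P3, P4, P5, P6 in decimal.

P1 = 74, P2 = 2, P3 = 98, P4 = 43, P5 = 131, P6 = 23

Only C2 changed, to 98. In CBC, a change in C_i garbles P_i and flips the same bit in P_{i+1}. Decrypting the received ciphertext:
P1: D(K, 60) = 96; 96 ⊕ 42 = 74.
P2: D(K, 98) = 62; 62 ⊕ 60 = 2.
P3: D(K, 92) = 0; 0 ⊕ 98 = 98.
P4: D(K, 43) = 119; 119 ⊕ 92 = 43.
P5: D(K, 244) = 168; 168 ⊕ 43 = 131.
P6: D(K, 191) = 227; 227 ⊕ 244 = 23.
Blocks that differ from the original plaintext: P2, P3.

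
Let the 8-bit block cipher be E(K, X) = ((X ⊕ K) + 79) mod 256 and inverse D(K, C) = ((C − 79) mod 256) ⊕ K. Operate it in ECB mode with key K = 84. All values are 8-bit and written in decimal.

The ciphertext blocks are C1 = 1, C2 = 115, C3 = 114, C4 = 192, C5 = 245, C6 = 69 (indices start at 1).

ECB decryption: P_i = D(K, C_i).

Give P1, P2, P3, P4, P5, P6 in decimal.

P1: D(K, 1) = 230.
P2: D(K, 115) = 112.
P3: D(K, 114) = 119.
P4: D(K, 192) = 37.
P5: D(K, 245) = 242.
P6: D(K, 69) = 162.

P1 = 230, P2 = 112, P3 = 119, P4 = 37, P5 = 242, P6 = 162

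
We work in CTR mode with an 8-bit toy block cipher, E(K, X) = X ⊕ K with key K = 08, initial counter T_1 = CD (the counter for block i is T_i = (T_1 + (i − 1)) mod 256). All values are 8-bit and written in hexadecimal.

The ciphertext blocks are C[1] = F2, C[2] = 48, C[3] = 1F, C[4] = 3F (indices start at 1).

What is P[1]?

P[1] = 37

CTR decryption: S_i = E(K, T_i) where T_i is the counter for block i; P_i = C_i ⊕ S_i.
P[1]: T = CD, S = E(K, T) = C5; F2 ⊕ C5 = 37.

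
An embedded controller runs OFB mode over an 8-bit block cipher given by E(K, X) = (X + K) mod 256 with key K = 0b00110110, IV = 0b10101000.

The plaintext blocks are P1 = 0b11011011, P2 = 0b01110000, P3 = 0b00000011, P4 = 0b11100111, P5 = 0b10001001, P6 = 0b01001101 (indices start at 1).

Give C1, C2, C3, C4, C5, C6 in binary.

C1 = 0b00000101, C2 = 0b01100100, C3 = 0b01001001, C4 = 0b01100111, C5 = 0b00111111, C6 = 0b10100001

OFB encryption: S_i = E(K, S_{i−1}) with S_{0} = IV; C_i = P_i ⊕ S_i.
C1: S = E(K, 0b10101000) = 0b11011110; 0b11011011 ⊕ 0b11011110 = 0b00000101.
C2: S = E(K, 0b11011110) = 0b00010100; 0b01110000 ⊕ 0b00010100 = 0b01100100.
C3: S = E(K, 0b00010100) = 0b01001010; 0b00000011 ⊕ 0b01001010 = 0b01001001.
C4: S = E(K, 0b01001010) = 0b10000000; 0b11100111 ⊕ 0b10000000 = 0b01100111.
C5: S = E(K, 0b10000000) = 0b10110110; 0b10001001 ⊕ 0b10110110 = 0b00111111.
C6: S = E(K, 0b10110110) = 0b11101100; 0b01001101 ⊕ 0b11101100 = 0b10100001.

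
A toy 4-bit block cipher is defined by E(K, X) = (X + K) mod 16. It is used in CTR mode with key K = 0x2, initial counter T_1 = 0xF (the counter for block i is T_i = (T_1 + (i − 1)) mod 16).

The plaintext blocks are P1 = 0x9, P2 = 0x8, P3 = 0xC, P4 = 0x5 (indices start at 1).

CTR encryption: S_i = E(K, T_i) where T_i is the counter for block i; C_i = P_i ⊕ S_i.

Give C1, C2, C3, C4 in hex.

C1: T = 0xF, S = E(K, T) = 0x1; 0x9 ⊕ 0x1 = 0x8.
C2: T = 0x0, S = E(K, T) = 0x2; 0x8 ⊕ 0x2 = 0xA.
C3: T = 0x1, S = E(K, T) = 0x3; 0xC ⊕ 0x3 = 0xF.
C4: T = 0x2, S = E(K, T) = 0x4; 0x5 ⊕ 0x4 = 0x1.

C1 = 0x8, C2 = 0xA, C3 = 0xF, C4 = 0x1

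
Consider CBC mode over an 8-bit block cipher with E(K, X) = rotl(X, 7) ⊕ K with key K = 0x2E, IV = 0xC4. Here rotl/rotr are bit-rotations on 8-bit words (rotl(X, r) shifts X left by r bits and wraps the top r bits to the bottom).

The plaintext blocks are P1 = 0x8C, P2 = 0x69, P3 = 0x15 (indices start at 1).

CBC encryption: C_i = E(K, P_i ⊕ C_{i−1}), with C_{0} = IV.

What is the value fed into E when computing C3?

0x8A

C1: P1 ⊕ 0xC4 = 0x48; E(K, 0x48) = 0x0A.
C2: P2 ⊕ 0x0A = 0x63; E(K, 0x63) = 0x9F.
C3: P3 ⊕ 0x9F = 0x8A; E(K, 0x8A) = 0x6B.
So the input to E for block 3 is 0x8A.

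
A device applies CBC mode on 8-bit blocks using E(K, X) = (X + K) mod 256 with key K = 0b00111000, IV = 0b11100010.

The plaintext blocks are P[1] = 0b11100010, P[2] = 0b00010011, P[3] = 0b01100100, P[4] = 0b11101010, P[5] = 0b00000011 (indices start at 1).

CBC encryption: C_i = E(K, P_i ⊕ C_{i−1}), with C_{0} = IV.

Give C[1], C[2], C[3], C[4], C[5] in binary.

C[1]: P[1] ⊕ 0b11100010 = 0b00000000; E(K, 0b00000000) = 0b00111000.
C[2]: P[2] ⊕ 0b00111000 = 0b00101011; E(K, 0b00101011) = 0b01100011.
C[3]: P[3] ⊕ 0b01100011 = 0b00000111; E(K, 0b00000111) = 0b00111111.
C[4]: P[4] ⊕ 0b00111111 = 0b11010101; E(K, 0b11010101) = 0b00001101.
C[5]: P[5] ⊕ 0b00001101 = 0b00001110; E(K, 0b00001110) = 0b01000110.

C[1] = 0b00111000, C[2] = 0b01100011, C[3] = 0b00111111, C[4] = 0b00001101, C[5] = 0b01000110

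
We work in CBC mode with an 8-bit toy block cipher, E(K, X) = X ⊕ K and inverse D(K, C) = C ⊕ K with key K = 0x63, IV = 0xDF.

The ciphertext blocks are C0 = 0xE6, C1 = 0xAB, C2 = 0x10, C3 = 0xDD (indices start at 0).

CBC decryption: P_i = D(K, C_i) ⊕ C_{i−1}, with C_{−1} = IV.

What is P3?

P3: D(K, 0xDD) = 0xBE; 0xBE ⊕ 0x10 = 0xAE.

P3 = 0xAE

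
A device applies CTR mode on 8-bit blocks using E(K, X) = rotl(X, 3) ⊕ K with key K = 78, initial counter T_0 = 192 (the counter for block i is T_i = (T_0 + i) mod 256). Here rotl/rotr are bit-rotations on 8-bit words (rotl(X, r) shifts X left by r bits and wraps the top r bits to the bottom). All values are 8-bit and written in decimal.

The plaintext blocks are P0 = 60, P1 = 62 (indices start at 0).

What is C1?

CTR encryption: S_i = E(K, T_i) where T_i is the counter for block i; C_i = P_i ⊕ S_i.
C0: T = 192, S = E(K, T) = 72; 60 ⊕ 72 = 116.
C1: T = 193, S = E(K, T) = 64; 62 ⊕ 64 = 126.

C1 = 126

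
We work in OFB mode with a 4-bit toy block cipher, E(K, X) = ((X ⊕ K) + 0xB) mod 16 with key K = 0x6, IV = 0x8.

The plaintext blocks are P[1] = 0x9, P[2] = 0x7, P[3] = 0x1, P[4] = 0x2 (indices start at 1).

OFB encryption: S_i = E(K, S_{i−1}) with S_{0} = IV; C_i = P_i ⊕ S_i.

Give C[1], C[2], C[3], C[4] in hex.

C[1]: S = E(K, 0x8) = 0x9; 0x9 ⊕ 0x9 = 0x0.
C[2]: S = E(K, 0x9) = 0xA; 0x7 ⊕ 0xA = 0xD.
C[3]: S = E(K, 0xA) = 0x7; 0x1 ⊕ 0x7 = 0x6.
C[4]: S = E(K, 0x7) = 0xC; 0x2 ⊕ 0xC = 0xE.

C[1] = 0x0, C[2] = 0xD, C[3] = 0x6, C[4] = 0xE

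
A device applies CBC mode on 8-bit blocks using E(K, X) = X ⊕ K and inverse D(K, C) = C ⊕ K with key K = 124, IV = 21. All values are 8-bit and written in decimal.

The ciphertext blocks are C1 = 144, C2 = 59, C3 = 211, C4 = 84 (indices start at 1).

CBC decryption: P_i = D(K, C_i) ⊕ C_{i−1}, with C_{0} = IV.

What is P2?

P2: D(K, 59) = 71; 71 ⊕ 144 = 215.

P2 = 215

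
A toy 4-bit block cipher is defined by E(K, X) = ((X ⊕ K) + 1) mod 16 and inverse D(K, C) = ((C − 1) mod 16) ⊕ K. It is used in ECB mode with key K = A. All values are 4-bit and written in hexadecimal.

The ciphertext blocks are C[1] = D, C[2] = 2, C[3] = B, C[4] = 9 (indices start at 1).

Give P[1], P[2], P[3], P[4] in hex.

ECB decryption: P_i = D(K, C_i).
P[1]: D(K, D) = 6.
P[2]: D(K, 2) = B.
P[3]: D(K, B) = 0.
P[4]: D(K, 9) = 2.

P[1] = 6, P[2] = B, P[3] = 0, P[4] = 2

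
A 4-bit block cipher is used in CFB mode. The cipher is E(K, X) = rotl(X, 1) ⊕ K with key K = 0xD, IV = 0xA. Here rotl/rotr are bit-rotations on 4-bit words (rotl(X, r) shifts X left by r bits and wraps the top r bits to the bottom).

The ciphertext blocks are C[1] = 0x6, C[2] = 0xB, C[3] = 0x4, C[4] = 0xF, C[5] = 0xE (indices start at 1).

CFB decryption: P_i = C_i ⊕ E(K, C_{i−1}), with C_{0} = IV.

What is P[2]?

P[2]: E(K, 0x6) = 0x1; 0xB ⊕ 0x1 = 0xA.

P[2] = 0xA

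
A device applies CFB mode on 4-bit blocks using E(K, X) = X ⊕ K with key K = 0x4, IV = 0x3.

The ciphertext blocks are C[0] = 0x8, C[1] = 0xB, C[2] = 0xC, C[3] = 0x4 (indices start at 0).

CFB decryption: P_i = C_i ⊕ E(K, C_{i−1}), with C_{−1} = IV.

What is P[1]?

P[1]: E(K, 0x8) = 0xC; 0xB ⊕ 0xC = 0x7.

P[1] = 0x7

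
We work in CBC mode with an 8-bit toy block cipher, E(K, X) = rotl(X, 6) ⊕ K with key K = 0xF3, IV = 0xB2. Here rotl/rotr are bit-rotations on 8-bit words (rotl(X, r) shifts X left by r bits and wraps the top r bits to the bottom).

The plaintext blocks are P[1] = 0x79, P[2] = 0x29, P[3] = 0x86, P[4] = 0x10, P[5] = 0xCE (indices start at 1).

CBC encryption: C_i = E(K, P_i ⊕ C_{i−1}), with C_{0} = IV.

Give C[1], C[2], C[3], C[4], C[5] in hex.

C[1]: P[1] ⊕ 0xB2 = 0xCB; E(K, 0xCB) = 0x01.
C[2]: P[2] ⊕ 0x01 = 0x28; E(K, 0x28) = 0xF9.
C[3]: P[3] ⊕ 0xF9 = 0x7F; E(K, 0x7F) = 0x2C.
C[4]: P[4] ⊕ 0x2C = 0x3C; E(K, 0x3C) = 0xFC.
C[5]: P[5] ⊕ 0xFC = 0x32; E(K, 0x32) = 0x7F.

C[1] = 0x01, C[2] = 0xF9, C[3] = 0x2C, C[4] = 0xFC, C[5] = 0x7F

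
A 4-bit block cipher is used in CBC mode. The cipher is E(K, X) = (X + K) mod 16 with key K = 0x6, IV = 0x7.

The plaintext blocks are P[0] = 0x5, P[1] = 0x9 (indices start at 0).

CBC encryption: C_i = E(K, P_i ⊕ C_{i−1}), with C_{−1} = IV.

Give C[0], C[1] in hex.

C[0] = 0x8, C[1] = 0x7

C[0]: P[0] ⊕ 0x7 = 0x2; E(K, 0x2) = 0x8.
C[1]: P[1] ⊕ 0x8 = 0x1; E(K, 0x1) = 0x7.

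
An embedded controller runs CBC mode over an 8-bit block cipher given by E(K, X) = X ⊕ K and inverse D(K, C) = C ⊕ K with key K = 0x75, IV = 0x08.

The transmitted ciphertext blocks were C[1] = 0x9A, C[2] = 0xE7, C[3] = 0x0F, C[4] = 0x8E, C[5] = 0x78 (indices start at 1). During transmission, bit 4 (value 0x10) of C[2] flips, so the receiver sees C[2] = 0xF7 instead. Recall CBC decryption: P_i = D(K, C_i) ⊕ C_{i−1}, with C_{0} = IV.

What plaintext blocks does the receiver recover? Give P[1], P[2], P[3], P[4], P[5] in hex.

Only C[2] changed, to 0xF7. In CBC, a change in C_i garbles P_i and flips the same bit in P_{i+1}. Decrypting the received ciphertext:
P[1]: D(K, 0x9A) = 0xEF; 0xEF ⊕ 0x08 = 0xE7.
P[2]: D(K, 0xF7) = 0x82; 0x82 ⊕ 0x9A = 0x18.
P[3]: D(K, 0x0F) = 0x7A; 0x7A ⊕ 0xF7 = 0x8D.
P[4]: D(K, 0x8E) = 0xFB; 0xFB ⊕ 0x0F = 0xF4.
P[5]: D(K, 0x78) = 0x0D; 0x0D ⊕ 0x8E = 0x83.
Blocks that differ from the original plaintext: P[2], P[3].

P[1] = 0xE7, P[2] = 0x18, P[3] = 0x8D, P[4] = 0xF4, P[5] = 0x83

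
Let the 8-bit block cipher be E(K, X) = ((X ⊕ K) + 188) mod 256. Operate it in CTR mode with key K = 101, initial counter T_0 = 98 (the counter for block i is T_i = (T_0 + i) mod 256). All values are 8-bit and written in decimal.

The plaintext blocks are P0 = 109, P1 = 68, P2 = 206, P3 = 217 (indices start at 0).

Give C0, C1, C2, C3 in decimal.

CTR encryption: S_i = E(K, T_i) where T_i is the counter for block i; C_i = P_i ⊕ S_i.
C0: T = 98, S = E(K, T) = 195; 109 ⊕ 195 = 174.
C1: T = 99, S = E(K, T) = 194; 68 ⊕ 194 = 134.
C2: T = 100, S = E(K, T) = 189; 206 ⊕ 189 = 115.
C3: T = 101, S = E(K, T) = 188; 217 ⊕ 188 = 101.

C0 = 174, C1 = 134, C2 = 115, C3 = 101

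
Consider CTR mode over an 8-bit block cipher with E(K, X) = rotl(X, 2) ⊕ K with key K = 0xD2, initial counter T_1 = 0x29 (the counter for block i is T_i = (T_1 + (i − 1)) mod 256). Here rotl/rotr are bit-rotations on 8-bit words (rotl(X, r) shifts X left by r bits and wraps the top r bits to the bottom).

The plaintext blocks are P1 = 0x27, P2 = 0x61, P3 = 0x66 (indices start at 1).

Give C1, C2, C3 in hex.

C1 = 0x51, C2 = 0x1B, C3 = 0x18

CTR encryption: S_i = E(K, T_i) where T_i is the counter for block i; C_i = P_i ⊕ S_i.
C1: T = 0x29, S = E(K, T) = 0x76; 0x27 ⊕ 0x76 = 0x51.
C2: T = 0x2A, S = E(K, T) = 0x7A; 0x61 ⊕ 0x7A = 0x1B.
C3: T = 0x2B, S = E(K, T) = 0x7E; 0x66 ⊕ 0x7E = 0x18.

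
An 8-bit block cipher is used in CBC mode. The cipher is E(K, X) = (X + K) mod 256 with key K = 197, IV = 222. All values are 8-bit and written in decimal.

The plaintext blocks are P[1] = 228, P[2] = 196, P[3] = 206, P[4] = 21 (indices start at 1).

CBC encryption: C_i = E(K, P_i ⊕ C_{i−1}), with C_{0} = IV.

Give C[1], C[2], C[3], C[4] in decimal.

C[1] = 255, C[2] = 0, C[3] = 147, C[4] = 75

C[1]: P[1] ⊕ 222 = 58; E(K, 58) = 255.
C[2]: P[2] ⊕ 255 = 59; E(K, 59) = 0.
C[3]: P[3] ⊕ 0 = 206; E(K, 206) = 147.
C[4]: P[4] ⊕ 147 = 134; E(K, 134) = 75.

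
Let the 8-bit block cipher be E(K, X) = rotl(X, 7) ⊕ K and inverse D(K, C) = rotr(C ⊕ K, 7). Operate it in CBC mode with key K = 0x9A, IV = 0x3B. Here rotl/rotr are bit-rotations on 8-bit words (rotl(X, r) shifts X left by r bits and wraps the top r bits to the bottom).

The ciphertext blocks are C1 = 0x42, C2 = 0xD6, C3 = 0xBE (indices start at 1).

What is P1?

P1 = 0x8A

CBC decryption: P_i = D(K, C_i) ⊕ C_{i−1}, with C_{0} = IV.
P1: D(K, 0x42) = 0xB1; 0xB1 ⊕ 0x3B = 0x8A.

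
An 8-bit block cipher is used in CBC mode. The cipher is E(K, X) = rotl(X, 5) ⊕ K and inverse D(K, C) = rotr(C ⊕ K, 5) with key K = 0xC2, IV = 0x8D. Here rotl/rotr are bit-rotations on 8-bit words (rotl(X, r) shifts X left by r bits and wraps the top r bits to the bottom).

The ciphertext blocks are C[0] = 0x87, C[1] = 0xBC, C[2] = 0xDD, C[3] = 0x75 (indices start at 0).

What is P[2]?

P[2] = 0x44

CBC decryption: P_i = D(K, C_i) ⊕ C_{i−1}, with C_{−1} = IV.
P[2]: D(K, 0xDD) = 0xF8; 0xF8 ⊕ 0xBC = 0x44.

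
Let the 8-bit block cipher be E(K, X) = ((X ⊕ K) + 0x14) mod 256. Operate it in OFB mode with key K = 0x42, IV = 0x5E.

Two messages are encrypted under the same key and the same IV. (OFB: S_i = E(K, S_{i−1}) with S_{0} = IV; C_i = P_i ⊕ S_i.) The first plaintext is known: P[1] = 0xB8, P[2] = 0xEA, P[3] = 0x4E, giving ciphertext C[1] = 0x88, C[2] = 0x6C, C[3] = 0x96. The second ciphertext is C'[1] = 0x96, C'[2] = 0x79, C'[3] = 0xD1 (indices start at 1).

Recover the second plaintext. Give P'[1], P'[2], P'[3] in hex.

P'[1] = 0xA6, P'[2] = 0xFF, P'[3] = 0x09

In OFB with a reused IV, both messages share the same keystream S_i, so C_i ⊕ C'_i = P_i ⊕ P'_i and thus P'_i = P_i ⊕ C_i ⊕ C'_i.
P'[1]: 0xB8 ⊕ 0x88 ⊕ 0x96 = 0xA6.
P'[2]: 0xEA ⊕ 0x6C ⊕ 0x79 = 0xFF.
P'[3]: 0x4E ⊕ 0x96 ⊕ 0xD1 = 0x09.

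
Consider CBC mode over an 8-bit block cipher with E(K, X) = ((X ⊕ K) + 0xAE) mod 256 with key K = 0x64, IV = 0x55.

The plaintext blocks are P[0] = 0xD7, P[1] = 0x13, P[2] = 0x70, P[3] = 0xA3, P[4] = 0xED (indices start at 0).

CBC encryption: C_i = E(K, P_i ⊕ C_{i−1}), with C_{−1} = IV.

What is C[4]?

C[4] = 0xD9

C[0]: P[0] ⊕ 0x55 = 0x82; E(K, 0x82) = 0x94.
C[1]: P[1] ⊕ 0x94 = 0x87; E(K, 0x87) = 0x91.
C[2]: P[2] ⊕ 0x91 = 0xE1; E(K, 0xE1) = 0x33.
C[3]: P[3] ⊕ 0x33 = 0x90; E(K, 0x90) = 0xA2.
C[4]: P[4] ⊕ 0xA2 = 0x4F; E(K, 0x4F) = 0xD9.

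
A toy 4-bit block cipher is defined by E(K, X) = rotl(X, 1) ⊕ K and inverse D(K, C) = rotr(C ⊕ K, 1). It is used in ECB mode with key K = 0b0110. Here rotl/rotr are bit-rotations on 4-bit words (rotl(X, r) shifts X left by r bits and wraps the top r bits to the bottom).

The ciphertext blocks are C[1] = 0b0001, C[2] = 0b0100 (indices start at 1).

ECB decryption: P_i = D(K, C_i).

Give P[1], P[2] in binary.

P[1] = 0b1011, P[2] = 0b0001

P[1]: D(K, 0b0001) = 0b1011.
P[2]: D(K, 0b0100) = 0b0001.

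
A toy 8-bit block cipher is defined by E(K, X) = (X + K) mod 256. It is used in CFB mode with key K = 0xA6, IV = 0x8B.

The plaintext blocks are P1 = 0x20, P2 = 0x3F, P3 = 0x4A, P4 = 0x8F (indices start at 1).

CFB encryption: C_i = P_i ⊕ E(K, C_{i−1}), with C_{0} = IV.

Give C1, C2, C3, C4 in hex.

C1: E(K, 0x8B) = 0x31; 0x20 ⊕ 0x31 = 0x11.
C2: E(K, 0x11) = 0xB7; 0x3F ⊕ 0xB7 = 0x88.
C3: E(K, 0x88) = 0x2E; 0x4A ⊕ 0x2E = 0x64.
C4: E(K, 0x64) = 0x0A; 0x8F ⊕ 0x0A = 0x85.

C1 = 0x11, C2 = 0x88, C3 = 0x64, C4 = 0x85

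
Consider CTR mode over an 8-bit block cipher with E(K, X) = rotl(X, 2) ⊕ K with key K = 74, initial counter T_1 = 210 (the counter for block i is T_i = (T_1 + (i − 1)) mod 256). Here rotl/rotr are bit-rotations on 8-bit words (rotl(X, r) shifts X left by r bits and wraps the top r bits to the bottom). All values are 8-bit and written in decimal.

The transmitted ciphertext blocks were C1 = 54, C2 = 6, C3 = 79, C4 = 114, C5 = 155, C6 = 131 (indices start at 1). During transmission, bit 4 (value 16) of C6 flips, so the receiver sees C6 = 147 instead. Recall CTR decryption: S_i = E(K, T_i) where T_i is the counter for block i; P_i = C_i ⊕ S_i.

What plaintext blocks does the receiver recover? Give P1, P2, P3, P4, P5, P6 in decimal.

Only C6 changed, to 147. In CTR, a change in C_i flips the same bit in P_i only; the keystream is unaffected. Decrypting the received ciphertext:
P1: T = 210, S = E(K, T) = 1; 54 ⊕ 1 = 55.
P2: T = 211, S = E(K, T) = 5; 6 ⊕ 5 = 3.
P3: T = 212, S = E(K, T) = 25; 79 ⊕ 25 = 86.
P4: T = 213, S = E(K, T) = 29; 114 ⊕ 29 = 111.
P5: T = 214, S = E(K, T) = 17; 155 ⊕ 17 = 138.
P6: T = 215, S = E(K, T) = 21; 147 ⊕ 21 = 134.
Blocks that differ from the original plaintext: P6.

P1 = 55, P2 = 3, P3 = 86, P4 = 111, P5 = 138, P6 = 134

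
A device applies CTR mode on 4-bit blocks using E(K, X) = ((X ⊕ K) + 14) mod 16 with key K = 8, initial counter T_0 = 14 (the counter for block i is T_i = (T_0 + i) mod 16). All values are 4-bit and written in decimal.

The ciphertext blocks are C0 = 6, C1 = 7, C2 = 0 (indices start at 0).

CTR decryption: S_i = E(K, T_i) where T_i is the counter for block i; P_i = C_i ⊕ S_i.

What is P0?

P0 = 2

P0: T = 14, S = E(K, T) = 4; 6 ⊕ 4 = 2.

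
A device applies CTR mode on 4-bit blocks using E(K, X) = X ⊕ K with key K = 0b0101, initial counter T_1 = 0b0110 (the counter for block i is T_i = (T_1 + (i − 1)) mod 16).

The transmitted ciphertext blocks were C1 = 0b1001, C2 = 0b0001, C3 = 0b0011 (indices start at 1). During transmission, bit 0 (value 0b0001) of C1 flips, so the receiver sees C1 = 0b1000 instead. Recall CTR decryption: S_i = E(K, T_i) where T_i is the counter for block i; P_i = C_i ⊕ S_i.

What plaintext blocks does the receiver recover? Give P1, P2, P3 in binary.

P1 = 0b1011, P2 = 0b0011, P3 = 0b1110

Only C1 changed, to 0b1000. In CTR, a change in C_i flips the same bit in P_i only; the keystream is unaffected. Decrypting the received ciphertext:
P1: T = 0b0110, S = E(K, T) = 0b0011; 0b1000 ⊕ 0b0011 = 0b1011.
P2: T = 0b0111, S = E(K, T) = 0b0010; 0b0001 ⊕ 0b0010 = 0b0011.
P3: T = 0b1000, S = E(K, T) = 0b1101; 0b0011 ⊕ 0b1101 = 0b1110.
Blocks that differ from the original plaintext: P1.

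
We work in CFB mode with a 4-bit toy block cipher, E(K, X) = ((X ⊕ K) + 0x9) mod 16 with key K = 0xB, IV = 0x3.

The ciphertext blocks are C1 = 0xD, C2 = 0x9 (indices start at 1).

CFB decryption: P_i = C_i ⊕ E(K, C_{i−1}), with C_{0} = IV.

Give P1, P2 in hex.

P1 = 0xC, P2 = 0x6

P1: E(K, 0x3) = 0x1; 0xD ⊕ 0x1 = 0xC.
P2: E(K, 0xD) = 0xF; 0x9 ⊕ 0xF = 0x6.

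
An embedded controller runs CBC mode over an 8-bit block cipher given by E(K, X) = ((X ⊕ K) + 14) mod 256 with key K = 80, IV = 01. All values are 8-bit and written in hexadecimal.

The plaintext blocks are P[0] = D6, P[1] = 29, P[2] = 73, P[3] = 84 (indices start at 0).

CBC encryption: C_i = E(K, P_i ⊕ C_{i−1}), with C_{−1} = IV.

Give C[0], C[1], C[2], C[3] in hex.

C[0]: P[0] ⊕ 01 = D7; E(K, D7) = 6B.
C[1]: P[1] ⊕ 6B = 42; E(K, 42) = D6.
C[2]: P[2] ⊕ D6 = A5; E(K, A5) = 39.
C[3]: P[3] ⊕ 39 = BD; E(K, BD) = 51.

C[0] = 6B, C[1] = D6, C[2] = 39, C[3] = 51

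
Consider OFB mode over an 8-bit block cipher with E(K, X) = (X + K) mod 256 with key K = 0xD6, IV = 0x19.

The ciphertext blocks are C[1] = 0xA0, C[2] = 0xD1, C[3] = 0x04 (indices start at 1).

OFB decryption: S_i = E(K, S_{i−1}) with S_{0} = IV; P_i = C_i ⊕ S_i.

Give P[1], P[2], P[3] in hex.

P[1]: S = E(K, 0x19) = 0xEF; 0xA0 ⊕ 0xEF = 0x4F.
P[2]: S = E(K, 0xEF) = 0xC5; 0xD1 ⊕ 0xC5 = 0x14.
P[3]: S = E(K, 0xC5) = 0x9B; 0x04 ⊕ 0x9B = 0x9F.

P[1] = 0x4F, P[2] = 0x14, P[3] = 0x9F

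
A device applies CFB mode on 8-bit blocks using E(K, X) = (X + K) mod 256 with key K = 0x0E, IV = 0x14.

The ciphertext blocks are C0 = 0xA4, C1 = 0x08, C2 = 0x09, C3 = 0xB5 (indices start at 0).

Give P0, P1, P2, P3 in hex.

P0 = 0x86, P1 = 0xBA, P2 = 0x1F, P3 = 0xA2

CFB decryption: P_i = C_i ⊕ E(K, C_{i−1}), with C_{−1} = IV.
P0: E(K, 0x14) = 0x22; 0xA4 ⊕ 0x22 = 0x86.
P1: E(K, 0xA4) = 0xB2; 0x08 ⊕ 0xB2 = 0xBA.
P2: E(K, 0x08) = 0x16; 0x09 ⊕ 0x16 = 0x1F.
P3: E(K, 0x09) = 0x17; 0xB5 ⊕ 0x17 = 0xA2.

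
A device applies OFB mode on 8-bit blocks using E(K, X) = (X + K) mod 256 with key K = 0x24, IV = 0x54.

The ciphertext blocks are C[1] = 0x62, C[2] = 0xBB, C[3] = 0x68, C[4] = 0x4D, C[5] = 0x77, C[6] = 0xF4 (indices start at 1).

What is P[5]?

P[5] = 0x7F

OFB decryption: S_i = E(K, S_{i−1}) with S_{0} = IV; P_i = C_i ⊕ S_i.
P[1]: S = E(K, 0x54) = 0x78; 0x62 ⊕ 0x78 = 0x1A.
P[2]: S = E(K, 0x78) = 0x9C; 0xBB ⊕ 0x9C = 0x27.
P[3]: S = E(K, 0x9C) = 0xC0; 0x68 ⊕ 0xC0 = 0xA8.
P[4]: S = E(K, 0xC0) = 0xE4; 0x4D ⊕ 0xE4 = 0xA9.
P[5]: S = E(K, 0xE4) = 0x08; 0x77 ⊕ 0x08 = 0x7F.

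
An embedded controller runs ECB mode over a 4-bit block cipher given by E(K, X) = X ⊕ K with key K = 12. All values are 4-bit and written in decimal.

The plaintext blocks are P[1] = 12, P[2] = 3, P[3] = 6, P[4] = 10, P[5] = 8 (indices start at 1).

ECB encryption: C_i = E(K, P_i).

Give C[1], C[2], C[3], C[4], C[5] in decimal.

C[1]: E(K, 12) = 0.
C[2]: E(K, 3) = 15.
C[3]: E(K, 6) = 10.
C[4]: E(K, 10) = 6.
C[5]: E(K, 8) = 4.

C[1] = 0, C[2] = 15, C[3] = 10, C[4] = 6, C[5] = 4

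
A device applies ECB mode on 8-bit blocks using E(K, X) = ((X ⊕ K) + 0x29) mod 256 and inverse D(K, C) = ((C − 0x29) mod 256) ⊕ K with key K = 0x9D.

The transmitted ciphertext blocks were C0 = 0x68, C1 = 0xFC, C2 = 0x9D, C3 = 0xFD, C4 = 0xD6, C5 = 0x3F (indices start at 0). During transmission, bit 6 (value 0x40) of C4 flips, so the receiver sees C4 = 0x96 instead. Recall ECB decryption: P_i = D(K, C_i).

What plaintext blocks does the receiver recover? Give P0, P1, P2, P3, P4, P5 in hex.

P0 = 0xA2, P1 = 0x4E, P2 = 0xE9, P3 = 0x49, P4 = 0xF0, P5 = 0x8B

Only C4 changed, to 0x96. In ECB, a change in C_i affects only P_i. Decrypting the received ciphertext:
P0: D(K, 0x68) = 0xA2.
P1: D(K, 0xFC) = 0x4E.
P2: D(K, 0x9D) = 0xE9.
P3: D(K, 0xFD) = 0x49.
P4: D(K, 0x96) = 0xF0.
P5: D(K, 0x3F) = 0x8B.
Blocks that differ from the original plaintext: P4.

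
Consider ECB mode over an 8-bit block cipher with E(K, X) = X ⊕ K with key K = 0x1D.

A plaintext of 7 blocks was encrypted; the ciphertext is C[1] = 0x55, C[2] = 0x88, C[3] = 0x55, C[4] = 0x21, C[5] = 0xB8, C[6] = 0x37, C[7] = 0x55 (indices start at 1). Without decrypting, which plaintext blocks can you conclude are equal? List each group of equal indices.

ECB encrypts each block independently with the same key, so equal ciphertext blocks imply equal plaintext blocks.
C[1] = C[3] = C[7] = 0x55, so P[1] = P[3] = P[7].

P[1] = P[3] = P[7]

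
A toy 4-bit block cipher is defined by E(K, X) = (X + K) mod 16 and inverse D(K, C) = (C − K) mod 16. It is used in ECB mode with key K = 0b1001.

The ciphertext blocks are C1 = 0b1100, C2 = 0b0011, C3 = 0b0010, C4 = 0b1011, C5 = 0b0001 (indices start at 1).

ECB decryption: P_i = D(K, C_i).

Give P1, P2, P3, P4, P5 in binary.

P1 = 0b0011, P2 = 0b1010, P3 = 0b1001, P4 = 0b0010, P5 = 0b1000

P1: D(K, 0b1100) = 0b0011.
P2: D(K, 0b0011) = 0b1010.
P3: D(K, 0b0010) = 0b1001.
P4: D(K, 0b1011) = 0b0010.
P5: D(K, 0b0001) = 0b1000.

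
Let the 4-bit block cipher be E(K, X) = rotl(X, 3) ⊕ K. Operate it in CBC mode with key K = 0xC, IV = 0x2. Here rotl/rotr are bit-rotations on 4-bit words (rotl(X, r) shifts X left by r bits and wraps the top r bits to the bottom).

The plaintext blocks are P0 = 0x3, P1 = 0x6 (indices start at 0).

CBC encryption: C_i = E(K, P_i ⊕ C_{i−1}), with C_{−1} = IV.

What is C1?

C1 = 0xD

C0: P0 ⊕ 0x2 = 0x1; E(K, 0x1) = 0x4.
C1: P1 ⊕ 0x4 = 0x2; E(K, 0x2) = 0xD.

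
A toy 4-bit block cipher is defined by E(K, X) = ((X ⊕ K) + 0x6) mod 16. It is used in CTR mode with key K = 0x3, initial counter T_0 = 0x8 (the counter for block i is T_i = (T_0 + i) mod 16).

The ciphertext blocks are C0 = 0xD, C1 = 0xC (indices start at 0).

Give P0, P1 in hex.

CTR decryption: S_i = E(K, T_i) where T_i is the counter for block i; P_i = C_i ⊕ S_i.
P0: T = 0x8, S = E(K, T) = 0x1; 0xD ⊕ 0x1 = 0xC.
P1: T = 0x9, S = E(K, T) = 0x0; 0xC ⊕ 0x0 = 0xC.

P0 = 0xC, P1 = 0xC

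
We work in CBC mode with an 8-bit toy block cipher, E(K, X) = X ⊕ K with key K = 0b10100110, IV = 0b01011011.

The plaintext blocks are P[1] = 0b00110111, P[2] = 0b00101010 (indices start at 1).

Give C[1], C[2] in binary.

CBC encryption: C_i = E(K, P_i ⊕ C_{i−1}), with C_{0} = IV.
C[1]: P[1] ⊕ 0b01011011 = 0b01101100; E(K, 0b01101100) = 0b11001010.
C[2]: P[2] ⊕ 0b11001010 = 0b11100000; E(K, 0b11100000) = 0b01000110.

C[1] = 0b11001010, C[2] = 0b01000110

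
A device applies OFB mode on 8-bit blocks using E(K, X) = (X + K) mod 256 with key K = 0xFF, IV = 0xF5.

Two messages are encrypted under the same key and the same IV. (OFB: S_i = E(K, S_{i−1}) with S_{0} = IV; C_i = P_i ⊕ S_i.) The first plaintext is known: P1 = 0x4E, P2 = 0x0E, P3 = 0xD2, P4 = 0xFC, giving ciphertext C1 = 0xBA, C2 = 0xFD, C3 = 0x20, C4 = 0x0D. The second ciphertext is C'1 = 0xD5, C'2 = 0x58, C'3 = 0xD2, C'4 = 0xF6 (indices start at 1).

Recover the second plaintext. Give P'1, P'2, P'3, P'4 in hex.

P'1 = 0x21, P'2 = 0xAB, P'3 = 0x20, P'4 = 0x07

In OFB with a reused IV, both messages share the same keystream S_i, so C_i ⊕ C'_i = P_i ⊕ P'_i and thus P'_i = P_i ⊕ C_i ⊕ C'_i.
P'1: 0x4E ⊕ 0xBA ⊕ 0xD5 = 0x21.
P'2: 0x0E ⊕ 0xFD ⊕ 0x58 = 0xAB.
P'3: 0xD2 ⊕ 0x20 ⊕ 0xD2 = 0x20.
P'4: 0xFC ⊕ 0x0D ⊕ 0xF6 = 0x07.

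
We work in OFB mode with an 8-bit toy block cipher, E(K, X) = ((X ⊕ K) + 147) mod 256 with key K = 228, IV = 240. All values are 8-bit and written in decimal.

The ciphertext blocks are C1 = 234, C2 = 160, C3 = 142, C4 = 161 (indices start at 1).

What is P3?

OFB decryption: S_i = E(K, S_{i−1}) with S_{0} = IV; P_i = C_i ⊕ S_i.
P1: S = E(K, 240) = 167; 234 ⊕ 167 = 77.
P2: S = E(K, 167) = 214; 160 ⊕ 214 = 118.
P3: S = E(K, 214) = 197; 142 ⊕ 197 = 75.

P3 = 75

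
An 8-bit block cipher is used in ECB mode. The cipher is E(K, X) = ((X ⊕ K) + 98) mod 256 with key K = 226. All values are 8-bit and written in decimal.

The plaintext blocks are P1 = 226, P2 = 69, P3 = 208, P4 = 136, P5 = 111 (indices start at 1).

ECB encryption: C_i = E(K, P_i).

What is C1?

C1: E(K, 226) = 98.

C1 = 98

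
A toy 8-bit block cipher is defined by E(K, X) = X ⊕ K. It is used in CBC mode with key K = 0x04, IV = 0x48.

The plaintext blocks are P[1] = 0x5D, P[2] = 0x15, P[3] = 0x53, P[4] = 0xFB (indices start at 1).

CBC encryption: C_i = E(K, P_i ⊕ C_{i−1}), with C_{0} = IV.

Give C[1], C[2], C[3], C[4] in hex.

C[1]: P[1] ⊕ 0x48 = 0x15; E(K, 0x15) = 0x11.
C[2]: P[2] ⊕ 0x11 = 0x04; E(K, 0x04) = 0x00.
C[3]: P[3] ⊕ 0x00 = 0x53; E(K, 0x53) = 0x57.
C[4]: P[4] ⊕ 0x57 = 0xAC; E(K, 0xAC) = 0xA8.

C[1] = 0x11, C[2] = 0x00, C[3] = 0x57, C[4] = 0xA8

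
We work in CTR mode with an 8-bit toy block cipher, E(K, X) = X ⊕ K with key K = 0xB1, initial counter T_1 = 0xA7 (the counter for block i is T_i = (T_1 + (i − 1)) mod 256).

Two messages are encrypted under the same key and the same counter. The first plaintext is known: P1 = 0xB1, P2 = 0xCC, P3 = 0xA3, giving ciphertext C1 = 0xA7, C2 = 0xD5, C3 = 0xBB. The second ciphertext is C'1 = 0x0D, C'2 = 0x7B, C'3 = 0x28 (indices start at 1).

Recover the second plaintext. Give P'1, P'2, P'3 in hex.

P'1 = 0x1B, P'2 = 0x62, P'3 = 0x30

In CTR with a reused counter, both messages share the same keystream S_i, so C_i ⊕ C'_i = P_i ⊕ P'_i and thus P'_i = P_i ⊕ C_i ⊕ C'_i.
P'1: 0xB1 ⊕ 0xA7 ⊕ 0x0D = 0x1B.
P'2: 0xCC ⊕ 0xD5 ⊕ 0x7B = 0x62.
P'3: 0xA3 ⊕ 0xBB ⊕ 0x28 = 0x30.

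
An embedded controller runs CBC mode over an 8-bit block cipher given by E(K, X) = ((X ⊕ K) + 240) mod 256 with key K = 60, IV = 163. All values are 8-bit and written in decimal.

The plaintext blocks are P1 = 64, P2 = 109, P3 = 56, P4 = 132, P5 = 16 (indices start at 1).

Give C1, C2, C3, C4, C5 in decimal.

C1 = 207, C2 = 142, C3 = 122, C4 = 178, C5 = 142

CBC encryption: C_i = E(K, P_i ⊕ C_{i−1}), with C_{0} = IV.
C1: P1 ⊕ 163 = 227; E(K, 227) = 207.
C2: P2 ⊕ 207 = 162; E(K, 162) = 142.
C3: P3 ⊕ 142 = 182; E(K, 182) = 122.
C4: P4 ⊕ 122 = 254; E(K, 254) = 178.
C5: P5 ⊕ 178 = 162; E(K, 162) = 142.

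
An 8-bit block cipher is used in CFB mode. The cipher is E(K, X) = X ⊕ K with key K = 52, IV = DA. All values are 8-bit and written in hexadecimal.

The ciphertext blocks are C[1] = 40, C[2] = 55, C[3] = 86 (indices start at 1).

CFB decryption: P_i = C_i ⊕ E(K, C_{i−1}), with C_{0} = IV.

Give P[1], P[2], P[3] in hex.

P[1] = C8, P[2] = 47, P[3] = 81

P[1]: E(K, DA) = 88; 40 ⊕ 88 = C8.
P[2]: E(K, 40) = 12; 55 ⊕ 12 = 47.
P[3]: E(K, 55) = 07; 86 ⊕ 07 = 81.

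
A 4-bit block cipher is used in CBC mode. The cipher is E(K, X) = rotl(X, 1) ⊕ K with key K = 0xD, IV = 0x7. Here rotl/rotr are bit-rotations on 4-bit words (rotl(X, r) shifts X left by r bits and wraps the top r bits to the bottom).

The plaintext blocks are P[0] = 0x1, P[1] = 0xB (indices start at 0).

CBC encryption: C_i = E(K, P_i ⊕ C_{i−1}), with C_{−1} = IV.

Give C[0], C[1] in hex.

C[0] = 0x1, C[1] = 0x8

C[0]: P[0] ⊕ 0x7 = 0x6; E(K, 0x6) = 0x1.
C[1]: P[1] ⊕ 0x1 = 0xA; E(K, 0xA) = 0x8.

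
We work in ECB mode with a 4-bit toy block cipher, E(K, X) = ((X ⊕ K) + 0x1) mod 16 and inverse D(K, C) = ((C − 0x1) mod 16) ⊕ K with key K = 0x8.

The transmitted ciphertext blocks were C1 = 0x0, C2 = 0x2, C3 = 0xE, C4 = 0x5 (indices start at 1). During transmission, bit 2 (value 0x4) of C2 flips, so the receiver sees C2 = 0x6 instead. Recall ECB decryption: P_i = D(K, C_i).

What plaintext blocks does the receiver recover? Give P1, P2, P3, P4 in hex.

Only C2 changed, to 0x6. In ECB, a change in C_i affects only P_i. Decrypting the received ciphertext:
P1: D(K, 0x0) = 0x7.
P2: D(K, 0x6) = 0xD.
P3: D(K, 0xE) = 0x5.
P4: D(K, 0x5) = 0xC.
Blocks that differ from the original plaintext: P2.

P1 = 0x7, P2 = 0xD, P3 = 0x5, P4 = 0xC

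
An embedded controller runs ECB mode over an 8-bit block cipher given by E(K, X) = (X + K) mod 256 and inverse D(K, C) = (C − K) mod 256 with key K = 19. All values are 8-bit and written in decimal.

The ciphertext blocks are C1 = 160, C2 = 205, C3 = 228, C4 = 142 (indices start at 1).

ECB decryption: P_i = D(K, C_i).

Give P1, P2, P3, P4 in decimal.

P1: D(K, 160) = 141.
P2: D(K, 205) = 186.
P3: D(K, 228) = 209.
P4: D(K, 142) = 123.

P1 = 141, P2 = 186, P3 = 209, P4 = 123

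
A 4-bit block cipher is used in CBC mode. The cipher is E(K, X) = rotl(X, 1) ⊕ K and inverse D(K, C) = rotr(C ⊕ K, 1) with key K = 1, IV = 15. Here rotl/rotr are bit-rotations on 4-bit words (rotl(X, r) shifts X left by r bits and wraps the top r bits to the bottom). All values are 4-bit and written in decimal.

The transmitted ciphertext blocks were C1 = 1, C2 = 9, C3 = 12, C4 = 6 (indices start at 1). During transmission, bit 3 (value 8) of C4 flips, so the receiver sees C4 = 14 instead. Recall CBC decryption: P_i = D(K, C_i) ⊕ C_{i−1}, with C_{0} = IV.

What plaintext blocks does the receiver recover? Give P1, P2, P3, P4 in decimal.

Only C4 changed, to 14. In CBC, a change in C_i garbles P_i and flips the same bit in P_{i+1}. Decrypting the received ciphertext:
P1: D(K, 1) = 0; 0 ⊕ 15 = 15.
P2: D(K, 9) = 4; 4 ⊕ 1 = 5.
P3: D(K, 12) = 14; 14 ⊕ 9 = 7.
P4: D(K, 14) = 15; 15 ⊕ 12 = 3.
Blocks that differ from the original plaintext: P4.

P1 = 15, P2 = 5, P3 = 7, P4 = 3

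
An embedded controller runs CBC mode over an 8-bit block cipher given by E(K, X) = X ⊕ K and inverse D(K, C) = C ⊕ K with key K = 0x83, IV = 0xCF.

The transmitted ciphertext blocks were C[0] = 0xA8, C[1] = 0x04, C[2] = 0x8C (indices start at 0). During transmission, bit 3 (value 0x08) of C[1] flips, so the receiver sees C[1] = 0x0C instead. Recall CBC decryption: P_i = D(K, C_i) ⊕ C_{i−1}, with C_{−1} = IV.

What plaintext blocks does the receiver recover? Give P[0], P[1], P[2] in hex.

P[0] = 0xE4, P[1] = 0x27, P[2] = 0x03

Only C[1] changed, to 0x0C. In CBC, a change in C_i garbles P_i and flips the same bit in P_{i+1}. Decrypting the received ciphertext:
P[0]: D(K, 0xA8) = 0x2B; 0x2B ⊕ 0xCF = 0xE4.
P[1]: D(K, 0x0C) = 0x8F; 0x8F ⊕ 0xA8 = 0x27.
P[2]: D(K, 0x8C) = 0x0F; 0x0F ⊕ 0x0C = 0x03.
Blocks that differ from the original plaintext: P[1], P[2].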